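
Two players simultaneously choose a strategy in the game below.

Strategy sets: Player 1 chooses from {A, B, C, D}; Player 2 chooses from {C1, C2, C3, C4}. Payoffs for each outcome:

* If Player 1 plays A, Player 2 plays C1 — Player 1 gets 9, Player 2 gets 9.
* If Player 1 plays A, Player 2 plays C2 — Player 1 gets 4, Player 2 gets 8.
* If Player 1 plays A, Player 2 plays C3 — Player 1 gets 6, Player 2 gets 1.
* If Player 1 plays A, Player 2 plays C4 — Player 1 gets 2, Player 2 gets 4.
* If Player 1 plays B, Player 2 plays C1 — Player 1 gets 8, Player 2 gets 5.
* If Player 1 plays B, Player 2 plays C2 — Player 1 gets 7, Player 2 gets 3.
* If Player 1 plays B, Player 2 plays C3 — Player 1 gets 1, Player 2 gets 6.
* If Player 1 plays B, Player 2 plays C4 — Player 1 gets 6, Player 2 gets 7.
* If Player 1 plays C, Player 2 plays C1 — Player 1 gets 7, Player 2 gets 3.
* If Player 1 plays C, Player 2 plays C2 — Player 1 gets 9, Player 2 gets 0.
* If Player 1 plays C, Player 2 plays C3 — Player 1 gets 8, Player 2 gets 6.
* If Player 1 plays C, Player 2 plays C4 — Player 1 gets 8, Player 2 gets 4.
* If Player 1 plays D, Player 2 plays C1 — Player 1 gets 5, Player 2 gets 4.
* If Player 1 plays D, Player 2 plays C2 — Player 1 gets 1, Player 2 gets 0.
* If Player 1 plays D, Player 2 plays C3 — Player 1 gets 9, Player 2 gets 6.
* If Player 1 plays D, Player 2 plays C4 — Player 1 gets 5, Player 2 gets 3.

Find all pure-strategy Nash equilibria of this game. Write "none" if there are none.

The pure Nash equilibria are (A, C1) and (D, C3).

Player 1 against C1: payoffs 9, 8, 7, 5 → best response A.
Player 1 against C2: payoffs 4, 7, 9, 1 → best response C.
Player 1 against C3: payoffs 6, 1, 8, 9 → best response D.
Player 1 against C4: payoffs 2, 6, 8, 5 → best response C.
Player 2 against A: payoffs 9, 8, 1, 4 → best response C1.
Player 2 against B: payoffs 5, 3, 6, 7 → best response C4.
Player 2 against C: payoffs 3, 0, 6, 4 → best response C3.
Player 2 against D: payoffs 4, 0, 6, 3 → best response C3.
Mutual best responses: (A, C1); (D, C3).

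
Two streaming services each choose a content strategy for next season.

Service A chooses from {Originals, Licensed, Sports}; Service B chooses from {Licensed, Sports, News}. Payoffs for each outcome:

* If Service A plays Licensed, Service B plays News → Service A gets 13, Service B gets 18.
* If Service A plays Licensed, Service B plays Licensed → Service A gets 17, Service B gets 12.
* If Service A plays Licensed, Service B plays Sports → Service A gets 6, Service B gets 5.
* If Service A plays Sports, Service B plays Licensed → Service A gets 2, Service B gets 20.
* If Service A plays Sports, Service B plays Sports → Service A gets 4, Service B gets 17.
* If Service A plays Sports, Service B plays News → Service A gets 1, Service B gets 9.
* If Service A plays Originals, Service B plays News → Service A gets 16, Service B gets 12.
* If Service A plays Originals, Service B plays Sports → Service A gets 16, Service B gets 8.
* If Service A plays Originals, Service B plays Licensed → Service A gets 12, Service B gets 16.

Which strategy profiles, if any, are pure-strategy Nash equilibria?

none

(Originals, Licensed): Service A can switch to Licensed (12 → 17). Not NE.
(Originals, Sports): Service B can switch to Licensed (8 → 16). Not NE.
(Originals, News): Service B can switch to Licensed (12 → 16). Not NE.
(Licensed, Licensed): Service B can switch to News (12 → 18). Not NE.
(Licensed, Sports): Service A can switch to Originals (6 → 16). Not NE.
(Licensed, News): Service A can switch to Originals (13 → 16). Not NE.
(Sports, Licensed): Service A can switch to Originals (2 → 12). Not NE.
(Sports, Sports): Service A can switch to Originals (4 → 16). Not NE.
(The remaining 1 profile has a profitable deviation by the same check.)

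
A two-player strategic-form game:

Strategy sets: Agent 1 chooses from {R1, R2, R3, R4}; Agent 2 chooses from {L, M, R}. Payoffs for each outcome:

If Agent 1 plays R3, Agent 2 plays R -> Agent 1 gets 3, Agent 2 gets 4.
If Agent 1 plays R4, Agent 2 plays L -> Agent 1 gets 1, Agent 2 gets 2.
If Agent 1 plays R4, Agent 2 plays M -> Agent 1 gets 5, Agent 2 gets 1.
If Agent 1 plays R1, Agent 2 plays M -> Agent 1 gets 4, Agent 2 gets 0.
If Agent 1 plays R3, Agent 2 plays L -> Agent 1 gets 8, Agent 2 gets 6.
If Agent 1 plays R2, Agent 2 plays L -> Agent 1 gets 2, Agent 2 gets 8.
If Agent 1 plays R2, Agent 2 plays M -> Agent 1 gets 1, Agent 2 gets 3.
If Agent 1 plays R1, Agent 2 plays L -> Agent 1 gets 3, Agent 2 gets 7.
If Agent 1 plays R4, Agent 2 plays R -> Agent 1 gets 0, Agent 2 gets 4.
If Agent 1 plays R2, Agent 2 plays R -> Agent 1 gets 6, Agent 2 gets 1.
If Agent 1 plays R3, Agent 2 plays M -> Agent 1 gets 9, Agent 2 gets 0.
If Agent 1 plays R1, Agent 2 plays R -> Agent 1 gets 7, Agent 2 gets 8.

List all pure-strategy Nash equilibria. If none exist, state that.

Check each profile: it is a Nash equilibrium iff no player can strictly gain by switching unilaterally.
(R1, L): Agent 1 can switch to R3 (3 → 8). Not NE.
(R1, M): Agent 1 can switch to R3 (4 → 9). Not NE.
(R1, R): Agent 1 gets 7, best alternative 6; Agent 2 gets 8, best alternative 7. No profitable deviation — NE.
(R2, L): Agent 1 can switch to R1 (2 → 3). Not NE.
(R2, M): Agent 1 can switch to R1 (1 → 4). Not NE.
(R2, R): Agent 1 can switch to R1 (6 → 7). Not NE.
(R3, L): Agent 1 gets 8, best alternative 3; Agent 2 gets 6, best alternative 4. No profitable deviation — NE.
(R3, M): Agent 2 can switch to L (0 → 6). Not NE.
(R3, R): Agent 1 can switch to R1 (3 → 7). Not NE.
(R4, L): Agent 1 can switch to R1 (1 → 3). Not NE.
(R4, M): Agent 1 can switch to R3 (5 → 9). Not NE.
(R4, R): Agent 1 can switch to R1 (0 → 7). Not NE.

The pure Nash equilibria are (R1, R); (R3, L).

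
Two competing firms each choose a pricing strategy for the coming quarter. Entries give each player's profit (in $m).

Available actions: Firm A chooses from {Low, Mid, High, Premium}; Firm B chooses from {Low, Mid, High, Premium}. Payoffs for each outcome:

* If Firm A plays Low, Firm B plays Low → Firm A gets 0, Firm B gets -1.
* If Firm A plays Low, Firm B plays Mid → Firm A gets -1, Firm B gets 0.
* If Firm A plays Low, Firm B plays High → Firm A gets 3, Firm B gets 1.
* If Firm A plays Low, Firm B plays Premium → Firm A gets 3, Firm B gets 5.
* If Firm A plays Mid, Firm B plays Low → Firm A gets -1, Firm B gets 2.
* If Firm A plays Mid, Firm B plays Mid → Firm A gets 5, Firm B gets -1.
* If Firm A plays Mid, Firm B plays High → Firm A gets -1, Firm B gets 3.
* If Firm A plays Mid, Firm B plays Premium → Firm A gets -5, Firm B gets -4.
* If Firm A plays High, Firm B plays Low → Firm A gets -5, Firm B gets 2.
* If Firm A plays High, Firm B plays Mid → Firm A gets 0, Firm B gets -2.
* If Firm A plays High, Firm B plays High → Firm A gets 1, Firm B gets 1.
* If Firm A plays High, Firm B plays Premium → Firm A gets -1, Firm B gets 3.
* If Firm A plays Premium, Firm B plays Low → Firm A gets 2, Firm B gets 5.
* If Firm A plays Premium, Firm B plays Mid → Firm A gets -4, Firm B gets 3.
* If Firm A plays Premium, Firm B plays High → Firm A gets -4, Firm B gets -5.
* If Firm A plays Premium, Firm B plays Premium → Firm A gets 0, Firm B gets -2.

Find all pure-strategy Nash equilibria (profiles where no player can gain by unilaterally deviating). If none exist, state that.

(Low, Premium), (Premium, Low)

Firm A against Low: payoffs 0, -1, -5, 2 → best response Premium.
Firm A against Mid: payoffs -1, 5, 0, -4 → best response Mid.
Firm A against High: payoffs 3, -1, 1, -4 → best response Low.
Firm A against Premium: payoffs 3, -5, -1, 0 → best response Low.
Firm B against Low: payoffs -1, 0, 1, 5 → best response Premium.
Firm B against Mid: payoffs 2, -1, 3, -4 → best response High.
Firm B against High: payoffs 2, -2, 1, 3 → best response Premium.
Firm B against Premium: payoffs 5, 3, -5, -2 → best response Low.
Mutual best responses: (Low, Premium); (Premium, Low).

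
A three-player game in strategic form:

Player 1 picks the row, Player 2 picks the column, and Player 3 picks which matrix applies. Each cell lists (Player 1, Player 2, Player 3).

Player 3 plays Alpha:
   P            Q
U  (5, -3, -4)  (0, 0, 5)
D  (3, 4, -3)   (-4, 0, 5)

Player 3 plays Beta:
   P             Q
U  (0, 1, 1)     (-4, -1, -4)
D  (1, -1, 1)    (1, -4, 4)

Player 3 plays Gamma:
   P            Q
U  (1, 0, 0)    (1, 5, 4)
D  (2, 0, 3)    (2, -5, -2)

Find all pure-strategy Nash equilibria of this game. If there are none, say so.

The pure Nash equilibria are (U, Q, Alpha); (D, P, Gamma).

Player 1 against (P, Alpha): payoffs 5, 3 → best response U.
Player 1 against (P, Beta): payoffs 0, 1 → best response D.
Player 1 against (P, Gamma): payoffs 1, 2 → best response D.
Player 1 against (Q, Alpha): payoffs 0, -4 → best response U.
Player 1 against (Q, Beta): payoffs -4, 1 → best response D.
Player 1 against (Q, Gamma): payoffs 1, 2 → best response D.
Player 2 against (U, Alpha): payoffs -3, 0 → best response Q.
Player 2 against (U, Beta): payoffs 1, -1 → best response P.
Player 2 against (U, Gamma): payoffs 0, 5 → best response Q.
Player 2 against (D, Alpha): payoffs 4, 0 → best response P.
Player 2 against (D, Beta): payoffs -1, -4 → best response P.
Player 2 against (D, Gamma): payoffs 0, -5 → best response P.
Player 3 against (U, P): payoffs -4, 1, 0 → best response Beta.
Player 3 against (U, Q): payoffs 5, -4, 4 → best response Alpha.
Player 3 against (D, P): payoffs -3, 1, 3 → best response Gamma.
Player 3 against (D, Q): payoffs 5, 4, -2 → best response Alpha.
Mutual best responses: (U, Q, Alpha); (D, P, Gamma).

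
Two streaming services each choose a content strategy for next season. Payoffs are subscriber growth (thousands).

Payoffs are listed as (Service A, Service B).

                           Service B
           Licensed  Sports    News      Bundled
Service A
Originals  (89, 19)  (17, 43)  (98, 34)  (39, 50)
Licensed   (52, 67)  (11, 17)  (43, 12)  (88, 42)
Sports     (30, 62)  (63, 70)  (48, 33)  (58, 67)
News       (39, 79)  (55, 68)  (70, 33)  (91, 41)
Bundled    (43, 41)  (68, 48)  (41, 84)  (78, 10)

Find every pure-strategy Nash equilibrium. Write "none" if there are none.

Service A against Licensed: payoffs 89, 52, 30, 39, 43 → best response Originals.
Service A against Sports: payoffs 17, 11, 63, 55, 68 → best response Bundled.
Service A against News: payoffs 98, 43, 48, 70, 41 → best response Originals.
Service A against Bundled: payoffs 39, 88, 58, 91, 78 → best response News.
Service B against Originals: payoffs 19, 43, 34, 50 → best response Bundled.
Service B against Licensed: payoffs 67, 17, 12, 42 → best response Licensed.
Service B against Sports: payoffs 62, 70, 33, 67 → best response Sports.
Service B against News: payoffs 79, 68, 33, 41 → best response Licensed.
Service B against Bundled: payoffs 41, 48, 84, 10 → best response News.
No profile is a mutual best response for all players.

none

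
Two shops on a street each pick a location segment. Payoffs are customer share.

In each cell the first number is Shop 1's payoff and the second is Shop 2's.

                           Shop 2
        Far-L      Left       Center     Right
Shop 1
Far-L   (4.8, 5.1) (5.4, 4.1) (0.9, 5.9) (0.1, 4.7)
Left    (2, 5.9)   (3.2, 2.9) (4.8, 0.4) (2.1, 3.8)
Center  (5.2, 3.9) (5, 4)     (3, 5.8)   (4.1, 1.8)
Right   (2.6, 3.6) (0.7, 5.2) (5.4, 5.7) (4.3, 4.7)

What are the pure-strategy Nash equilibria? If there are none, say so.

Shop 1 against Far-L: payoffs 4.8, 2, 5.2, 2.6 → best response Center.
Shop 1 against Left: payoffs 5.4, 3.2, 5, 0.7 → best response Far-L.
Shop 1 against Center: payoffs 0.9, 4.8, 3, 5.4 → best response Right.
Shop 1 against Right: payoffs 0.1, 2.1, 4.1, 4.3 → best response Right.
Shop 2 against Far-L: payoffs 5.1, 4.1, 5.9, 4.7 → best response Center.
Shop 2 against Left: payoffs 5.9, 2.9, 0.4, 3.8 → best response Far-L.
Shop 2 against Center: payoffs 3.9, 4, 5.8, 1.8 → best response Center.
Shop 2 against Right: payoffs 3.6, 5.2, 5.7, 4.7 → best response Center.
Mutual best responses: (Right, Center).

(Right, Center)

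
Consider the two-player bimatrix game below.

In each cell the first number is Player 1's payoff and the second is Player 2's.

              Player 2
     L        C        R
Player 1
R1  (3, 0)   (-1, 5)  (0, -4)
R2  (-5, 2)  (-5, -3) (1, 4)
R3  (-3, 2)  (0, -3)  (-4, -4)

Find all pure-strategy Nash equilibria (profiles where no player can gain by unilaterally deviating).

(R1, L): Player 2 can switch to C (0 → 5). Not NE.
(R1, C): Player 1 can switch to R3 (-1 → 0). Not NE.
(R1, R): Player 1 can switch to R2 (0 → 1). Not NE.
(R2, L): Player 1 can switch to R1 (-5 → 3). Not NE.
(R2, C): Player 1 can switch to R1 (-5 → -1). Not NE.
(R2, R): Player 1 gets 1, best alternative 0; Player 2 gets 4, best alternative 2. No profitable deviation — NE.
(R3, L): Player 1 can switch to R1 (-3 → 3). Not NE.
(R3, C): Player 2 can switch to L (-3 → 2). Not NE.
(R3, R): Player 1 can switch to R1 (-4 → 0). Not NE.

(R2, R)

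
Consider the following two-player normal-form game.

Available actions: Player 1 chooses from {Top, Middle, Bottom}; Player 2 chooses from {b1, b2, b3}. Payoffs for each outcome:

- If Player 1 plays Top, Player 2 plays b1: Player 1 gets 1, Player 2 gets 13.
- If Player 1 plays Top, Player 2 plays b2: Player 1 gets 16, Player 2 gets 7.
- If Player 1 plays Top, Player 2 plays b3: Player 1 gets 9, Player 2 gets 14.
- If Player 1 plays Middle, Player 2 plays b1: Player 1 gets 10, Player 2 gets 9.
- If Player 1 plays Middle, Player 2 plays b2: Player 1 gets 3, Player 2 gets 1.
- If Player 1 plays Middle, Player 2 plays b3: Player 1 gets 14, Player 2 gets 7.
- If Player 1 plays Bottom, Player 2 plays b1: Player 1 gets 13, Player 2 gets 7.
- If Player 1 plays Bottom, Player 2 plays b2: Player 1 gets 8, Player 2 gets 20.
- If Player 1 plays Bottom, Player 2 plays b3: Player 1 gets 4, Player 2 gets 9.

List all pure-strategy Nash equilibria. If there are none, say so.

Player 1 against b1: payoffs 1, 10, 13 → best response Bottom.
Player 1 against b2: payoffs 16, 3, 8 → best response Top.
Player 1 against b3: payoffs 9, 14, 4 → best response Middle.
Player 2 against Top: payoffs 13, 7, 14 → best response b3.
Player 2 against Middle: payoffs 9, 1, 7 → best response b1.
Player 2 against Bottom: payoffs 7, 20, 9 → best response b2.
No profile is a mutual best response for all players.

none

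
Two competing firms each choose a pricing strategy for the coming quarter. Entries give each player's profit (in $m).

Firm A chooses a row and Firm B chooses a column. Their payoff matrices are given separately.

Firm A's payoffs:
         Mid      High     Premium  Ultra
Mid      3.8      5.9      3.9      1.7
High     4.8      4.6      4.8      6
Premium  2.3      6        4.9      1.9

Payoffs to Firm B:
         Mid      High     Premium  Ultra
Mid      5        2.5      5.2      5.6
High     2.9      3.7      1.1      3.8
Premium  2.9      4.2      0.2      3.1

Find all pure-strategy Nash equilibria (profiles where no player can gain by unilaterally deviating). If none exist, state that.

(High, Ultra), (Premium, High)

For each strategy profile, look for a profitable unilateral deviation.
(Mid, Mid): Firm A can switch to High (3.8 → 4.8). Not NE.
(Mid, High): Firm A can switch to Premium (5.9 → 6). Not NE.
(Mid, Premium): Firm A can switch to High (3.9 → 4.8). Not NE.
(Mid, Ultra): Firm A can switch to High (1.7 → 6). Not NE.
(High, Mid): Firm B can switch to High (2.9 → 3.7). Not NE.
(High, High): Firm A can switch to Mid (4.6 → 5.9). Not NE.
(High, Ultra): Firm A gets 6, best alternative 1.9; Firm B gets 3.8, best alternative 3.7. No profitable deviation — NE.
(Premium, High): Firm A gets 6, best alternative 5.9; Firm B gets 4.2, best alternative 3.1. No profitable deviation — NE.
(The remaining 4 profiles each have a profitable deviation by the same check.)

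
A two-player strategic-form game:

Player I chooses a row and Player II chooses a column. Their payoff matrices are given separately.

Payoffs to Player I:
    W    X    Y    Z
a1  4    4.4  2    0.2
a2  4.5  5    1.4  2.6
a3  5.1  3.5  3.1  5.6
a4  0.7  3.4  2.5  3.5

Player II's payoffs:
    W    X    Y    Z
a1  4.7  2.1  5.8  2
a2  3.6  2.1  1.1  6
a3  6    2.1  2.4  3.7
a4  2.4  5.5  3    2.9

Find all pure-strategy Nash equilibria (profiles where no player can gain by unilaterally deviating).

Check each profile: it is a Nash equilibrium iff no player can strictly gain by switching unilaterally.
(a1, W): Player I can switch to a2 (4 → 4.5). Not NE.
(a1, X): Player I can switch to a2 (4.4 → 5). Not NE.
(a1, Y): Player I can switch to a3 (2 → 3.1). Not NE.
(a1, Z): Player I can switch to a2 (0.2 → 2.6). Not NE.
(a2, W): Player I can switch to a3 (4.5 → 5.1). Not NE.
(a2, X): Player II can switch to W (2.1 → 3.6). Not NE.
(a2, Y): Player I can switch to a1 (1.4 → 2). Not NE.
(a2, Z): Player I can switch to a3 (2.6 → 5.6). Not NE.
(a3, W): Player I gets 5.1, best alternative 4.5; Player II gets 6, best alternative 3.7. No profitable deviation — NE.
(The remaining 7 profiles each have a profitable deviation by the same check.)

The unique pure-strategy Nash equilibrium is (a3, W).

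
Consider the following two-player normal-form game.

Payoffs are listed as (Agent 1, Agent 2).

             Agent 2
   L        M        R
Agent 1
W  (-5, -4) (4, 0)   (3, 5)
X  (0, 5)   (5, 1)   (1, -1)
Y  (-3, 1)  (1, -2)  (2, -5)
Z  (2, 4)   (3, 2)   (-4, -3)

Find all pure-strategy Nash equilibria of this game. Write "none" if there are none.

Pure-strategy Nash equilibria: (W, R), (Z, L)

(W, L): Agent 1 can switch to X (-5 → 0). Not NE.
(W, M): Agent 1 can switch to X (4 → 5). Not NE.
(W, R): Agent 1 gets 3, best alternative 2; Agent 2 gets 5, best alternative 0. No profitable deviation — NE.
(X, L): Agent 1 can switch to Z (0 → 2). Not NE.
(X, M): Agent 2 can switch to L (1 → 5). Not NE.
(X, R): Agent 1 can switch to W (1 → 3). Not NE.
(Y, L): Agent 1 can switch to X (-3 → 0). Not NE.
(Y, M): Agent 1 can switch to W (1 → 4). Not NE.
(Y, R): Agent 1 can switch to W (2 → 3). Not NE.
(Z, L): Agent 1 gets 2, best alternative 0; Agent 2 gets 4, best alternative 2. No profitable deviation — NE.
(Z, M): Agent 1 can switch to W (3 → 4). Not NE.
(Z, R): Agent 1 can switch to W (-4 → 3). Not NE.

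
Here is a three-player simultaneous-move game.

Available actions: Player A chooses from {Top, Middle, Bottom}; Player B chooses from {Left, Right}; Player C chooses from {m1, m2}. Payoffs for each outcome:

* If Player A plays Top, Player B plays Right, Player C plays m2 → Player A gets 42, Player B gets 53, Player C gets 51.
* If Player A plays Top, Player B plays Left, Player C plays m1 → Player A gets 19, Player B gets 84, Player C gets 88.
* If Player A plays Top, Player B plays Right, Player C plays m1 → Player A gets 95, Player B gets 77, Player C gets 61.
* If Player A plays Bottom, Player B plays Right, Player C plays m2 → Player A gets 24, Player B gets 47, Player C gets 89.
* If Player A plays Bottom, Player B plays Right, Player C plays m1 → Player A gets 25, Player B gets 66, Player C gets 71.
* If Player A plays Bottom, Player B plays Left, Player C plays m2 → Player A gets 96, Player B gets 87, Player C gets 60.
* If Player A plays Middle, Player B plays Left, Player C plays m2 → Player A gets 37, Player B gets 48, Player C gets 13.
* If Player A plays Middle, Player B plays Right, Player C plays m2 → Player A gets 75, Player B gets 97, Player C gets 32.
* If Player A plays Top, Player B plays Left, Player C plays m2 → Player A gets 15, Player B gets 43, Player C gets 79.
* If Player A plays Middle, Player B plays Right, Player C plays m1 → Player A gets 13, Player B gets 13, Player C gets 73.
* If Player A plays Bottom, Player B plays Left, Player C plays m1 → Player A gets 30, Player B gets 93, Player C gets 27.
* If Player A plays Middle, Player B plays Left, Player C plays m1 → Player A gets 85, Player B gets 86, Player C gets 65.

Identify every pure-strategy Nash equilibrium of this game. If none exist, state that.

Pure-strategy Nash equilibria: (Middle, Left, m1); (Bottom, Left, m2)

Player A against (Left, m1): payoffs 19, 85, 30 → best response Middle.
Player A against (Left, m2): payoffs 15, 37, 96 → best response Bottom.
Player A against (Right, m1): payoffs 95, 13, 25 → best response Top.
Player A against (Right, m2): payoffs 42, 75, 24 → best response Middle.
Player B against (Top, m1): payoffs 84, 77 → best response Left.
Player B against (Top, m2): payoffs 43, 53 → best response Right.
Player B against (Middle, m1): payoffs 86, 13 → best response Left.
Player B against (Middle, m2): payoffs 48, 97 → best response Right.
Player B against (Bottom, m1): payoffs 93, 66 → best response Left.
Player B against (Bottom, m2): payoffs 87, 47 → best response Left.
Player C against (Top, Left): payoffs 88, 79 → best response m1.
Player C against (Top, Right): payoffs 61, 51 → best response m1.
Player C against (Middle, Left): payoffs 65, 13 → best response m1.
Player C against (Middle, Right): payoffs 73, 32 → best response m1.
Player C against (Bottom, Left): payoffs 27, 60 → best response m2.
Player C against (Bottom, Right): payoffs 71, 89 → best response m2.
Mutual best responses: (Middle, Left, m1); (Bottom, Left, m2).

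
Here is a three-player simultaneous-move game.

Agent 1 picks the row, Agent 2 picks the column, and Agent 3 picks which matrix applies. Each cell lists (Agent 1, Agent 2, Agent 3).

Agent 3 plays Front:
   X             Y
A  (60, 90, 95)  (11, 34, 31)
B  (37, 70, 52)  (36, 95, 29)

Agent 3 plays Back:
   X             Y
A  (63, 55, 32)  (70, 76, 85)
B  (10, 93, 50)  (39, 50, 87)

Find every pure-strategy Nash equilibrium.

Check each profile: it is a Nash equilibrium iff no player can strictly gain by switching unilaterally.
(A, X, Front): Agent 1 gets 60, best alternative 37; Agent 2 gets 90, best alternative 34; Agent 3 gets 95, best alternative 32. No profitable deviation — NE.
(A, X, Back): Agent 2 can switch to Y (55 → 76). Not NE.
(A, Y, Front): Agent 1 can switch to B (11 → 36). Not NE.
(A, Y, Back): Agent 1 gets 70, best alternative 39; Agent 2 gets 76, best alternative 55; Agent 3 gets 85, best alternative 31. No profitable deviation — NE.
(B, X, Front): Agent 1 can switch to A (37 → 60). Not NE.
(B, X, Back): Agent 1 can switch to A (10 → 63). Not NE.
(B, Y, Front): Agent 3 can switch to Back (29 → 87). Not NE.
(B, Y, Back): Agent 1 can switch to A (39 → 70). Not NE.

Pure-strategy Nash equilibria: (A, X, Front) and (A, Y, Back)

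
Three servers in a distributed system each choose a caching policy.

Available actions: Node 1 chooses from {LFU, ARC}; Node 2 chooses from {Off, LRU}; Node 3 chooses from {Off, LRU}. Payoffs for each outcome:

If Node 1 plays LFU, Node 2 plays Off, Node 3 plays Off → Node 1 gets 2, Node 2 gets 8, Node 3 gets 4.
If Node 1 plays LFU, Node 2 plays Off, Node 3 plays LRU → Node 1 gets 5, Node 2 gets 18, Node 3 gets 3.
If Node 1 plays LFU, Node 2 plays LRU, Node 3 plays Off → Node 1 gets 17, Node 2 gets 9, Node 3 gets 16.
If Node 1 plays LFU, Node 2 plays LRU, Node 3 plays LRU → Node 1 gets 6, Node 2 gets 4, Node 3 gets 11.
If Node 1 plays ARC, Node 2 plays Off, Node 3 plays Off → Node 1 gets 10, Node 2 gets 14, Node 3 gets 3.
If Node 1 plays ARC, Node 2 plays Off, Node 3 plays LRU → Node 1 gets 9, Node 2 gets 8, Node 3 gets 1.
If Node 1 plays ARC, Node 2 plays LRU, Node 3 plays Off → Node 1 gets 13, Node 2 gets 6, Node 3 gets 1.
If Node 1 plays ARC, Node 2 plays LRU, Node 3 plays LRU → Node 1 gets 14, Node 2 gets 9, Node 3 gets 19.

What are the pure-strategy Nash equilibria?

(LFU, LRU, Off) and (ARC, Off, Off) and (ARC, LRU, LRU)

Mark each player's best response to every combination of opponents' strategies; a profile where every player is best-responding is a pure Nash equilibrium.
Node 1 against (Off, Off): payoffs 2, 10 → best response ARC.
Node 1 against (Off, LRU): payoffs 5, 9 → best response ARC.
Node 1 against (LRU, Off): payoffs 17, 13 → best response LFU.
Node 1 against (LRU, LRU): payoffs 6, 14 → best response ARC.
Node 2 against (LFU, Off): payoffs 8, 9 → best response LRU.
Node 2 against (LFU, LRU): payoffs 18, 4 → best response Off.
Node 2 against (ARC, Off): payoffs 14, 6 → best response Off.
Node 2 against (ARC, LRU): payoffs 8, 9 → best response LRU.
Node 3 against (LFU, Off): payoffs 4, 3 → best response Off.
Node 3 against (LFU, LRU): payoffs 16, 11 → best response Off.
Node 3 against (ARC, Off): payoffs 3, 1 → best response Off.
Node 3 against (ARC, LRU): payoffs 1, 19 → best response LRU.
Mutual best responses: (LFU, LRU, Off); (ARC, Off, Off); (ARC, LRU, LRU).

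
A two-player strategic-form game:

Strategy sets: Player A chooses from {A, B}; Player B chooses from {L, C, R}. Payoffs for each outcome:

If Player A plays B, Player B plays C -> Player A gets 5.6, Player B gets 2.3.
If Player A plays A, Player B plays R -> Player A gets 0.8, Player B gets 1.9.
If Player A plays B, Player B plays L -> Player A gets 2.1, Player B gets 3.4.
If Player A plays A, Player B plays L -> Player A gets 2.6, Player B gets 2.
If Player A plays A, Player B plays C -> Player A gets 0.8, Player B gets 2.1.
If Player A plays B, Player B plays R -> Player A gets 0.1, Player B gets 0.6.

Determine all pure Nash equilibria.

This game has no pure Nash equilibrium.

(A, L): Player B can switch to C (2 → 2.1). Not NE.
(A, C): Player A can switch to B (0.8 → 5.6). Not NE.
(A, R): Player B can switch to L (1.9 → 2). Not NE.
(B, L): Player A can switch to A (2.1 → 2.6). Not NE.
(B, C): Player B can switch to L (2.3 → 3.4). Not NE.
(B, R): Player A can switch to A (0.1 → 0.8). Not NE.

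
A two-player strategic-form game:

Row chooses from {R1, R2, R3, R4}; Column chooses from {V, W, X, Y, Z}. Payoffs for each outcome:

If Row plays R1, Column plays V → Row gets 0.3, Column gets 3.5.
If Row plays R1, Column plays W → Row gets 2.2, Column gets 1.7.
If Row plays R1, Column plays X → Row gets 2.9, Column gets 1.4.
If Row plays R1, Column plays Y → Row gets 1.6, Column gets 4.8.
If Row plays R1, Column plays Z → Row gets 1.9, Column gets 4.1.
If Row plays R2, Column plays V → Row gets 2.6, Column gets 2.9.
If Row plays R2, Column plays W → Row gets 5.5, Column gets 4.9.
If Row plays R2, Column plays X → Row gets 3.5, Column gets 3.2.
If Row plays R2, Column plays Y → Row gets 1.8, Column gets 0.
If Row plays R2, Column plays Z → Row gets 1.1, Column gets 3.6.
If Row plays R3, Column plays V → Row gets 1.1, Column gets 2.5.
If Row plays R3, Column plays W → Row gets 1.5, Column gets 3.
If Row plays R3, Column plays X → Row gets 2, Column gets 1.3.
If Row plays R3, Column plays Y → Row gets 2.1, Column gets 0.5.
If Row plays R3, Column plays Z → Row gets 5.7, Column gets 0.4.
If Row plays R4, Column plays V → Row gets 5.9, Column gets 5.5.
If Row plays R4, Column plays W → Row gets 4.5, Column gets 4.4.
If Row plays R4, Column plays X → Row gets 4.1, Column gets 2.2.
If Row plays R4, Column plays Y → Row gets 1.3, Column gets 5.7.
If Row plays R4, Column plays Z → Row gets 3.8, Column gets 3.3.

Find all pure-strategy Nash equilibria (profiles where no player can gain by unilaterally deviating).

The unique pure-strategy Nash equilibrium is (R2, W).

For each strategy profile, look for a profitable unilateral deviation.
(R1, V): Row can switch to R2 (0.3 → 2.6). Not NE.
(R1, W): Row can switch to R2 (2.2 → 5.5). Not NE.
(R1, X): Row can switch to R2 (2.9 → 3.5). Not NE.
(R1, Y): Row can switch to R2 (1.6 → 1.8). Not NE.
(R1, Z): Row can switch to R3 (1.9 → 5.7). Not NE.
(R2, V): Row can switch to R4 (2.6 → 5.9). Not NE.
(R2, W): Row gets 5.5, best alternative 4.5; Column gets 4.9, best alternative 3.6. No profitable deviation — NE.
(R2, X): Row can switch to R4 (3.5 → 4.1). Not NE.
(R2, Y): Row can switch to R3 (1.8 → 2.1). Not NE.
(R2, Z): Row can switch to R1 (1.1 → 1.9). Not NE.
(R3, V): Row can switch to R2 (1.1 → 2.6). Not NE.
(R3, W): Row can switch to R1 (1.5 → 2.2). Not NE.
(R3, X): Row can switch to R1 (2 → 2.9). Not NE.
(The remaining 7 profiles each have a profitable deviation by the same check.)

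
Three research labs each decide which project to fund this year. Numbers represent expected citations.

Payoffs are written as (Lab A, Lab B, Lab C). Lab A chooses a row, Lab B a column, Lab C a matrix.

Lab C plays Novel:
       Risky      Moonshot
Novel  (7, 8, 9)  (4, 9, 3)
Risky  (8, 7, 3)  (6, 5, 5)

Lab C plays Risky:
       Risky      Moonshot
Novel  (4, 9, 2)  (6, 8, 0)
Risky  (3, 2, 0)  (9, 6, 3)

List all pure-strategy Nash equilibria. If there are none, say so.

The unique pure-strategy Nash equilibrium is (Risky, Risky, Novel).

Lab A against (Risky, Novel): payoffs 7, 8 → best response Risky.
Lab A against (Risky, Risky): payoffs 4, 3 → best response Novel.
Lab A against (Moonshot, Novel): payoffs 4, 6 → best response Risky.
Lab A against (Moonshot, Risky): payoffs 6, 9 → best response Risky.
Lab B against (Novel, Novel): payoffs 8, 9 → best response Moonshot.
Lab B against (Novel, Risky): payoffs 9, 8 → best response Risky.
Lab B against (Risky, Novel): payoffs 7, 5 → best response Risky.
Lab B against (Risky, Risky): payoffs 2, 6 → best response Moonshot.
Lab C against (Novel, Risky): payoffs 9, 2 → best response Novel.
Lab C against (Novel, Moonshot): payoffs 3, 0 → best response Novel.
Lab C against (Risky, Risky): payoffs 3, 0 → best response Novel.
Lab C against (Risky, Moonshot): payoffs 5, 3 → best response Novel.
Mutual best responses: (Risky, Risky, Novel).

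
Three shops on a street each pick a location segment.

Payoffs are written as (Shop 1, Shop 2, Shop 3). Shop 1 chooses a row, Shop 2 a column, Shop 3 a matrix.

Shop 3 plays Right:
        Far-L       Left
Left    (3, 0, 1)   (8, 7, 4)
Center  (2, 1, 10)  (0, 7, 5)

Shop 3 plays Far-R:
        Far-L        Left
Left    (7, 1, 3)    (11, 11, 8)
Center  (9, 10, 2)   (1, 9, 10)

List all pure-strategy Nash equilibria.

(Left, Far-L, Right): Shop 2 can switch to Left (0 → 7). Not NE.
(Left, Far-L, Far-R): Shop 1 can switch to Center (7 → 9). Not NE.
(Left, Left, Right): Shop 3 can switch to Far-R (4 → 8). Not NE.
(Left, Left, Far-R): Shop 1 gets 11, best alternative 1; Shop 2 gets 11, best alternative 1; Shop 3 gets 8, best alternative 4. No profitable deviation — NE.
(Center, Far-L, Right): Shop 1 can switch to Left (2 → 3). Not NE.
(Center, Far-L, Far-R): Shop 3 can switch to Right (2 → 10). Not NE.
(Center, Left, Right): Shop 1 can switch to Left (0 → 8). Not NE.
(Center, Left, Far-R): Shop 1 can switch to Left (1 → 11). Not NE.

The unique pure-strategy Nash equilibrium is (Left, Left, Far-R).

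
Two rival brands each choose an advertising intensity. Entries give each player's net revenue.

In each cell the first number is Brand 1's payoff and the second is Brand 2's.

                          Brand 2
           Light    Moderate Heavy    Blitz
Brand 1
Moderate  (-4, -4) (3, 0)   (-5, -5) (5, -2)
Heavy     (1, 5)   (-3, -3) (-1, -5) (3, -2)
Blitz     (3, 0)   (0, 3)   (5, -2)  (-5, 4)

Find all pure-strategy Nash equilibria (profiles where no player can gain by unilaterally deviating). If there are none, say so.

(Moderate, Light): Brand 1 can switch to Heavy (-4 → 1). Not NE.
(Moderate, Moderate): Brand 1 gets 3, best alternative 0; Brand 2 gets 0, best alternative -2. No profitable deviation — NE.
(Moderate, Heavy): Brand 1 can switch to Heavy (-5 → -1). Not NE.
(Moderate, Blitz): Brand 2 can switch to Moderate (-2 → 0). Not NE.
(Heavy, Light): Brand 1 can switch to Blitz (1 → 3). Not NE.
(Heavy, Moderate): Brand 1 can switch to Moderate (-3 → 3). Not NE.
(Heavy, Heavy): Brand 1 can switch to Blitz (-1 → 5). Not NE.
(Heavy, Blitz): Brand 1 can switch to Moderate (3 → 5). Not NE.
(Blitz, Light): Brand 2 can switch to Moderate (0 → 3). Not NE.
(Blitz, Moderate): Brand 1 can switch to Moderate (0 → 3). Not NE.
(Blitz, Heavy): Brand 2 can switch to Light (-2 → 0). Not NE.
(Blitz, Blitz): Brand 1 can switch to Moderate (-5 → 5). Not NE.

The unique pure-strategy Nash equilibrium is (Moderate, Moderate).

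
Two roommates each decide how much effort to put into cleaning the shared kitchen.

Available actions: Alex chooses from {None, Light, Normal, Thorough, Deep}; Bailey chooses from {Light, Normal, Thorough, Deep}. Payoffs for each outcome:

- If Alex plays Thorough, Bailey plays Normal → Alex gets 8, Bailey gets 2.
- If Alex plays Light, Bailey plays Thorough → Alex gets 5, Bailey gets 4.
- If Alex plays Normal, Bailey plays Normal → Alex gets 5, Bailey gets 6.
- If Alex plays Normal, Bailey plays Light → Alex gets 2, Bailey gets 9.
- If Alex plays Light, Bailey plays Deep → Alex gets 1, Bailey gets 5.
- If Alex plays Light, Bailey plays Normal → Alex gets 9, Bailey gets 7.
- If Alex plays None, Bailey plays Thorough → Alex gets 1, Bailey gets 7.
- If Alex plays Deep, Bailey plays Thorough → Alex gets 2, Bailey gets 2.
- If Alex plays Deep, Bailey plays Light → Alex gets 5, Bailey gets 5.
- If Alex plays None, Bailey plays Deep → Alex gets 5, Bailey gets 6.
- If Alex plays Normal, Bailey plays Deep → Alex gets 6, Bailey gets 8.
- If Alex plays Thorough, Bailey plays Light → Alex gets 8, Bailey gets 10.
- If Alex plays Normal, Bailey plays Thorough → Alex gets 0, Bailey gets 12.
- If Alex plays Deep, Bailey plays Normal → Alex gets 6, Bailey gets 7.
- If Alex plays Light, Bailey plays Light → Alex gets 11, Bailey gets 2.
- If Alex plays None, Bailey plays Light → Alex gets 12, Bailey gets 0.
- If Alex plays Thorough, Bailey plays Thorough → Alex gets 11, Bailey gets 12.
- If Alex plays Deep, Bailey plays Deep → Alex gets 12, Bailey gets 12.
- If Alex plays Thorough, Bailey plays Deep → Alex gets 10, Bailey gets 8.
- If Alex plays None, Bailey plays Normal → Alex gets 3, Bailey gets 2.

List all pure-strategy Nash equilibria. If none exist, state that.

(Light, Normal), (Thorough, Thorough), (Deep, Deep)

For each strategy profile, look for a profitable unilateral deviation.
(None, Light): Bailey can switch to Normal (0 → 2). Not NE.
(None, Normal): Alex can switch to Light (3 → 9). Not NE.
(None, Thorough): Alex can switch to Light (1 → 5). Not NE.
(None, Deep): Alex can switch to Normal (5 → 6). Not NE.
(Light, Light): Alex can switch to None (11 → 12). Not NE.
(Light, Normal): Alex gets 9, best alternative 8; Bailey gets 7, best alternative 5. No profitable deviation — NE.
(Light, Thorough): Alex can switch to Thorough (5 → 11). Not NE.
(Thorough, Thorough): Alex gets 11, best alternative 5; Bailey gets 12, best alternative 10. No profitable deviation — NE.
(Deep, Deep): Alex gets 12, best alternative 10; Bailey gets 12, best alternative 7. No profitable deviation — NE.
(The remaining 11 profiles each have a profitable deviation by the same check.)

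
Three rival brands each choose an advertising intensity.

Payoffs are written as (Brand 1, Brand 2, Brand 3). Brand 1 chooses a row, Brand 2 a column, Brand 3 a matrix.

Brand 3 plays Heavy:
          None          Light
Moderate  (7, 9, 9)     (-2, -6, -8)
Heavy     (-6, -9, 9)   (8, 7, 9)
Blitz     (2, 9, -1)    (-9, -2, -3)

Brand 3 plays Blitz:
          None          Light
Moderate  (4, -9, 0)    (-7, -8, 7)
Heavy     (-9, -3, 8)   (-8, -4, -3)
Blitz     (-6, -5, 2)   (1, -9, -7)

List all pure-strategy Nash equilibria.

Brand 1 against (None, Heavy): payoffs 7, -6, 2 → best response Moderate.
Brand 1 against (None, Blitz): payoffs 4, -9, -6 → best response Moderate.
Brand 1 against (Light, Heavy): payoffs -2, 8, -9 → best response Heavy.
Brand 1 against (Light, Blitz): payoffs -7, -8, 1 → best response Blitz.
Brand 2 against (Moderate, Heavy): payoffs 9, -6 → best response None.
Brand 2 against (Moderate, Blitz): payoffs -9, -8 → best response Light.
Brand 2 against (Heavy, Heavy): payoffs -9, 7 → best response Light.
Brand 2 against (Heavy, Blitz): payoffs -3, -4 → best response None.
Brand 2 against (Blitz, Heavy): payoffs 9, -2 → best response None.
Brand 2 against (Blitz, Blitz): payoffs -5, -9 → best response None.
Brand 3 against (Moderate, None): payoffs 9, 0 → best response Heavy.
Brand 3 against (Moderate, Light): payoffs -8, 7 → best response Blitz.
Brand 3 against (Heavy, None): payoffs 9, 8 → best response Heavy.
Brand 3 against (Heavy, Light): payoffs 9, -3 → best response Heavy.
Brand 3 against (Blitz, None): payoffs -1, 2 → best response Blitz.
Brand 3 against (Blitz, Light): payoffs -3, -7 → best response Heavy.
Mutual best responses: (Moderate, None, Heavy); (Heavy, Light, Heavy).

Pure-strategy Nash equilibria: (Moderate, None, Heavy) and (Heavy, Light, Heavy)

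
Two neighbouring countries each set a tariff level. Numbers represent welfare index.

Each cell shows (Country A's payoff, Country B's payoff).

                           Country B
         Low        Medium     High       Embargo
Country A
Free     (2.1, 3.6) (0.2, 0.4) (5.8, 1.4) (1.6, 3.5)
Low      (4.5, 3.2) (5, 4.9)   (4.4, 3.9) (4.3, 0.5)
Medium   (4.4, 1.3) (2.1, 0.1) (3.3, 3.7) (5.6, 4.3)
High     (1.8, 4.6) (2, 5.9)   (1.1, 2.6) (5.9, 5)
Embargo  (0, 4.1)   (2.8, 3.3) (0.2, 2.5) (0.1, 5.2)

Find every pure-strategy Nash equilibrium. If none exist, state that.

The unique pure-strategy Nash equilibrium is (Low, Medium).

Country A against Low: payoffs 2.1, 4.5, 4.4, 1.8, 0 → best response Low.
Country A against Medium: payoffs 0.2, 5, 2.1, 2, 2.8 → best response Low.
Country A against High: payoffs 5.8, 4.4, 3.3, 1.1, 0.2 → best response Free.
Country A against Embargo: payoffs 1.6, 4.3, 5.6, 5.9, 0.1 → best response High.
Country B against Free: payoffs 3.6, 0.4, 1.4, 3.5 → best response Low.
Country B against Low: payoffs 3.2, 4.9, 3.9, 0.5 → best response Medium.
Country B against Medium: payoffs 1.3, 0.1, 3.7, 4.3 → best response Embargo.
Country B against High: payoffs 4.6, 5.9, 2.6, 5 → best response Medium.
Country B against Embargo: payoffs 4.1, 3.3, 2.5, 5.2 → best response Embargo.
Mutual best responses: (Low, Medium).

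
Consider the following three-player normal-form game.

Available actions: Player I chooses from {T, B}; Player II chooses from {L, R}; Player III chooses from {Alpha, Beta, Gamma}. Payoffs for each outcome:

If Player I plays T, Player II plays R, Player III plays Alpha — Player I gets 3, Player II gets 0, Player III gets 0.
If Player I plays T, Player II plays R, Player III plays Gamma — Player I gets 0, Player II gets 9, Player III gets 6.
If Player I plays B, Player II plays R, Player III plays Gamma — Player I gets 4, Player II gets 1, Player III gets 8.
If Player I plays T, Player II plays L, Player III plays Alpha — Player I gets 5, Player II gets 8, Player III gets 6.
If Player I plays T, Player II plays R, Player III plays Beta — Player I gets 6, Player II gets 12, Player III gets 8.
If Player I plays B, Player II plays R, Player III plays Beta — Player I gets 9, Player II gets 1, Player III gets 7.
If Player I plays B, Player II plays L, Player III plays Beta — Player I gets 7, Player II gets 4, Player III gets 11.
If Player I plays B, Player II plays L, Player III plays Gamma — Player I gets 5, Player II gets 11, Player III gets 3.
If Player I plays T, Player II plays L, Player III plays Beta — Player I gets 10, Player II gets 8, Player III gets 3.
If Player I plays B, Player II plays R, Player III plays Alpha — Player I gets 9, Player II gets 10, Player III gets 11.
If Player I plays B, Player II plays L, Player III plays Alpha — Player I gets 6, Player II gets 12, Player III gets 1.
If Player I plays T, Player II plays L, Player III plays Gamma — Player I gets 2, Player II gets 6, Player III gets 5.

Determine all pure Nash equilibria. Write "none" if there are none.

Mark each player's best response to every combination of opponents' strategies; a profile where every player is best-responding is a pure Nash equilibrium.
Player I against (L, Alpha): payoffs 5, 6 → best response B.
Player I against (L, Beta): payoffs 10, 7 → best response T.
Player I against (L, Gamma): payoffs 2, 5 → best response B.
Player I against (R, Alpha): payoffs 3, 9 → best response B.
Player I against (R, Beta): payoffs 6, 9 → best response B.
Player I against (R, Gamma): payoffs 0, 4 → best response B.
Player II against (T, Alpha): payoffs 8, 0 → best response L.
Player II against (T, Beta): payoffs 8, 12 → best response R.
Player II against (T, Gamma): payoffs 6, 9 → best response R.
Player II against (B, Alpha): payoffs 12, 10 → best response L.
Player II against (B, Beta): payoffs 4, 1 → best response L.
Player II against (B, Gamma): payoffs 11, 1 → best response L.
Player III against (T, L): payoffs 6, 3, 5 → best response Alpha.
Player III against (T, R): payoffs 0, 8, 6 → best response Beta.
Player III against (B, L): payoffs 1, 11, 3 → best response Beta.
Player III against (B, R): payoffs 11, 7, 8 → best response Alpha.
No profile is a mutual best response for all players.

This game has no pure Nash equilibrium.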